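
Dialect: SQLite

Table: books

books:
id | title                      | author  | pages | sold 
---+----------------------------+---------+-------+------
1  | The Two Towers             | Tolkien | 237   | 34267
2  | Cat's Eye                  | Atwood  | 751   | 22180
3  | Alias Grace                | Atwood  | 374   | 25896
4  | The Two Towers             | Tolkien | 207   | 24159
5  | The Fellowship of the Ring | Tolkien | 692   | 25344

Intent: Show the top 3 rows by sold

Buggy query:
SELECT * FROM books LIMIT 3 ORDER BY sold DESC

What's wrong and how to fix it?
Bug: ORDER BY cannot follow LIMIT; LIMIT is the final clause

Fix: Sort with ORDER BY, then apply LIMIT

Corrected query:
SELECT * FROM books ORDER BY sold DESC LIMIT 3

Result:
id | title                      | author  | pages | sold 
---+----------------------------+---------+-------+------
1  | The Two Towers             | Tolkien | 237   | 34267
3  | Alias Grace                | Atwood  | 374   | 25896
5  | The Fellowship of the Ring | Tolkien | 692   | 25344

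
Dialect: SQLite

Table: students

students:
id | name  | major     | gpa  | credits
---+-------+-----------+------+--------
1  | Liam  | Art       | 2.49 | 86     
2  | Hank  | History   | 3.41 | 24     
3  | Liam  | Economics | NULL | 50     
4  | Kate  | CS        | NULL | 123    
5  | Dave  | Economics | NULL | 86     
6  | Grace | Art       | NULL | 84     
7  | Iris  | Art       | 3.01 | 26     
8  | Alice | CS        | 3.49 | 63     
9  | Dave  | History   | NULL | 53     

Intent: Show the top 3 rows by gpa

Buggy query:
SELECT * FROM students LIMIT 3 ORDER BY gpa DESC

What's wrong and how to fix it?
Bug: LIMIT must come after ORDER BY

Fix: Sort with ORDER BY, then apply LIMIT

Corrected query:
SELECT * FROM students ORDER BY gpa DESC LIMIT 3

Result:
id | name  | major   | gpa  | credits
---+-------+---------+------+--------
8  | Alice | CS      | 3.49 | 63     
2  | Hank  | History | 3.41 | 24     
7  | Iris  | Art     | 3.01 | 26     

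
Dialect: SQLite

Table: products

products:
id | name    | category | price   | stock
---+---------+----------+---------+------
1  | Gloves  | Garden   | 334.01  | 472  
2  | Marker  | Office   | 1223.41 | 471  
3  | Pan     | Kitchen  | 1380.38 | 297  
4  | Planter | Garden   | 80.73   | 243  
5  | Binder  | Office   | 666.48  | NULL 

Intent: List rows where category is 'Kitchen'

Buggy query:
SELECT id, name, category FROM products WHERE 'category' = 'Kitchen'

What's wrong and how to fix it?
Bug: 'category' in single quotes is a string literal, not the column; the comparison is literal-vs-literal and never true

Fix: Reference the column as category without single quotes

Corrected query:
SELECT id, name, category FROM products WHERE category = 'Kitchen'

Result:
id | name | category
---+------+---------
3  | Pan  | Kitchen 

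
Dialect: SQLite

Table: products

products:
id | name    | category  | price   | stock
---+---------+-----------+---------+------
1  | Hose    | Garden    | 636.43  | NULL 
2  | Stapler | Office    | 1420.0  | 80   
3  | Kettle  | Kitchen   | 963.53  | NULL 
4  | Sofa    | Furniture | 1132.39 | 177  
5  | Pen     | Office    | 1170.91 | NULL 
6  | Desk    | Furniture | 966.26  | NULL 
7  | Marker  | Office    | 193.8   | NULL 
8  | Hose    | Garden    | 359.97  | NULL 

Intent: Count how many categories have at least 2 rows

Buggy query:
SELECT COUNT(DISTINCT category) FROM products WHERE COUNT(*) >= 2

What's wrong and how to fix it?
Bug: COUNT(*) cannot appear in WHERE; the per-group count doesn't exist yet

Fix: Group first with HAVING COUNT(*) >= 2, then COUNT the resulting groups

Corrected query:
SELECT COUNT(*) FROM (SELECT category FROM products GROUP BY category HAVING COUNT(*) >= 2)

Result:
COUNT(*)
--------
3       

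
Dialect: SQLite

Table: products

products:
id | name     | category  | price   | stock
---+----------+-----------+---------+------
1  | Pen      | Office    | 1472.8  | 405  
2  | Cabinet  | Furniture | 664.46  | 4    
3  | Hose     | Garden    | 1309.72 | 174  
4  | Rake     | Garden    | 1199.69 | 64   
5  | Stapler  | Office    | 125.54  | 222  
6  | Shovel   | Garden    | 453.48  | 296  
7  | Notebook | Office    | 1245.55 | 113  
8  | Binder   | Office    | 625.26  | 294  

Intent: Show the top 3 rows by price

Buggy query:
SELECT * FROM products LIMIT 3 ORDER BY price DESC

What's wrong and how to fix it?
Bug: LIMIT must come after ORDER BY

Fix: Swap the clauses: ORDER BY first, then LIMIT

Corrected query:
SELECT * FROM products ORDER BY price DESC LIMIT 3

Result:
id | name     | category | price   | stock
---+----------+----------+---------+------
1  | Pen      | Office   | 1472.8  | 405  
3  | Hose     | Garden   | 1309.72 | 174  
7  | Notebook | Office   | 1245.55 | 113  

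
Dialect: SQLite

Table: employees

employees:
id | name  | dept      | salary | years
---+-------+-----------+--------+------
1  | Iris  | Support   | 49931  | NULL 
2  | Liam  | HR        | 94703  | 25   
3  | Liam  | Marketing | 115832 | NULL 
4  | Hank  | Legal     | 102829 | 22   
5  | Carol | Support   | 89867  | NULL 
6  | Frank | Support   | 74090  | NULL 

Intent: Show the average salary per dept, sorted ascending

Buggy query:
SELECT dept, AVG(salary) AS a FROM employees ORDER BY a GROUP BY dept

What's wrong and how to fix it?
Bug: ORDER BY appears before GROUP BY; SQL clause order requires GROUP BY first

Fix: Move ORDER BY to the end, after GROUP BY

Corrected query:
SELECT dept, AVG(salary) AS a FROM employees GROUP BY dept ORDER BY a

Result:
dept      | a     
----------+-------
Support   | 71296 
HR        | 94703 
Legal     | 102829
Marketing | 115832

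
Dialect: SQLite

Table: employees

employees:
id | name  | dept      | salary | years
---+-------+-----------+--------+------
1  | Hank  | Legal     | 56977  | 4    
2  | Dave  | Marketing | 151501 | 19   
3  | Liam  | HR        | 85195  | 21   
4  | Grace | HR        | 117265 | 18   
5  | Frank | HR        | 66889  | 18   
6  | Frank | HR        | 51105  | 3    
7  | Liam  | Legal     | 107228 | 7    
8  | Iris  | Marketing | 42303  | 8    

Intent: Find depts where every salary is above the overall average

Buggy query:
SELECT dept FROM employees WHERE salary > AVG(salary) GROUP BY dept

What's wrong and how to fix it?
Bug: WHERE evaluates per row before aggregation, so AVG() is unavailable

Fix: Compute the overall average in a scalar subquery and compare each group's MIN against it in HAVING

Corrected query:
SELECT dept FROM employees GROUP BY dept HAVING MIN(salary) > (SELECT AVG(salary) FROM employees)

Result:
(no rows)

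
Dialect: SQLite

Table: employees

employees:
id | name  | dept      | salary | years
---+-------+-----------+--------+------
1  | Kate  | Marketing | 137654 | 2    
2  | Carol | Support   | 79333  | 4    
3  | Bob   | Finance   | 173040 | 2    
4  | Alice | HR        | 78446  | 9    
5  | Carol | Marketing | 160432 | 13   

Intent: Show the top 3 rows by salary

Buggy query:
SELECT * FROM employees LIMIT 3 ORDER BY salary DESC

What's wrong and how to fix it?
Bug: LIMIT must come after ORDER BY

Fix: Sort with ORDER BY, then apply LIMIT

Corrected query:
SELECT * FROM employees ORDER BY salary DESC LIMIT 3

Result:
id | name  | dept      | salary | years
---+-------+-----------+--------+------
3  | Bob   | Finance   | 173040 | 2    
5  | Carol | Marketing | 160432 | 13   
1  | Kate  | Marketing | 137654 | 2    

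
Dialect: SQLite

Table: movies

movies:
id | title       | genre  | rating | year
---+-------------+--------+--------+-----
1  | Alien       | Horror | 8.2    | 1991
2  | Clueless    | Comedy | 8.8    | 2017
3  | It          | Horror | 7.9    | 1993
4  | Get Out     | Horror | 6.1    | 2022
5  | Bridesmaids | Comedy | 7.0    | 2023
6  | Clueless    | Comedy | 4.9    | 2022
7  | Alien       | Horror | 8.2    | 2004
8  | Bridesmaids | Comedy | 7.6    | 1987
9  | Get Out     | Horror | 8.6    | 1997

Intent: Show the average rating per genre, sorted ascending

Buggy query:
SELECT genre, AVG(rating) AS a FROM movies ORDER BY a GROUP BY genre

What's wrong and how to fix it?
Bug: ORDER BY appears before GROUP BY; SQL clause order requires GROUP BY first

Fix: Reorder: SELECT … FROM … GROUP BY … ORDER BY …

Corrected query:
SELECT genre, AVG(rating) AS a FROM movies GROUP BY genre ORDER BY a

Result:
genre  | a    
-------+------
Comedy | 7.075
Horror | 7.8  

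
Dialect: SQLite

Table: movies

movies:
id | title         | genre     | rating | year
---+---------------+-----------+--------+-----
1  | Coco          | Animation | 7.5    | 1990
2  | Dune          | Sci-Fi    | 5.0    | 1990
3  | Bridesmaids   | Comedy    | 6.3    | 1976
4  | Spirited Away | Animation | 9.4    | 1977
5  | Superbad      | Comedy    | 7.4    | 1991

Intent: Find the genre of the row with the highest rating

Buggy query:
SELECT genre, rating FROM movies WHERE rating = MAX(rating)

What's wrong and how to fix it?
Bug: MAX(rating) is an aggregate and cannot be used directly in WHERE

Fix: Wrap MAX in a scalar subquery so WHERE compares against a single value

Corrected query:
SELECT genre, rating FROM movies WHERE rating = (SELECT MAX(rating) FROM movies)

Result:
genre     | rating
----------+-------
Animation | 9.4   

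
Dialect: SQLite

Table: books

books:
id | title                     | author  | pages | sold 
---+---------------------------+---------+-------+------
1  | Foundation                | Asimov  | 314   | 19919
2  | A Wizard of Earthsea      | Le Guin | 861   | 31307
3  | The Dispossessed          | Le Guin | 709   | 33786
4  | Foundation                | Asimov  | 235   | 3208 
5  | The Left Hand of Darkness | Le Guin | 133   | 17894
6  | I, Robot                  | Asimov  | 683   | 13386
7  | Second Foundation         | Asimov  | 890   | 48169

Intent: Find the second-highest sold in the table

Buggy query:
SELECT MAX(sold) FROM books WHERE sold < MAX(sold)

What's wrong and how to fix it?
Bug: The inner MAX is an aggregate inside WHERE, which is not allowed

Fix: Put the inner MAX in a scalar subquery

Corrected query:
SELECT MAX(sold) FROM books WHERE sold < (SELECT MAX(sold) FROM books)

Result:
MAX(sold)
---------
33786    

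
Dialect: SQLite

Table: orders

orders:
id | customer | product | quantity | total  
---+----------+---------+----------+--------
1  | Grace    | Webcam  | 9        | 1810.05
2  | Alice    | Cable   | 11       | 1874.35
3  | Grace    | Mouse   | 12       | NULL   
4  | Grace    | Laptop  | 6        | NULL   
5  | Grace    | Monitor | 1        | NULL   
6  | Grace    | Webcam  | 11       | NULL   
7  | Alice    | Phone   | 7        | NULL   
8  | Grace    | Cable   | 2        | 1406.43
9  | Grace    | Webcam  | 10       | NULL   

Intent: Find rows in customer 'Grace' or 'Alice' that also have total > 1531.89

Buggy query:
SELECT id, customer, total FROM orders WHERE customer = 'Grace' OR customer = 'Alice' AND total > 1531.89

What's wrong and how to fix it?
Bug: Without parentheses, AND is evaluated before OR, so the total filter only applies to the 'Alice' branch

Fix: Group the OR with parentheses (or use IN), then AND the threshold

Corrected query:
SELECT id, customer, total FROM orders WHERE (customer = 'Grace' OR customer = 'Alice') AND total > 1531.89

Result:
id | customer | total  
---+----------+--------
1  | Grace    | 1810.05
2  | Alice    | 1874.35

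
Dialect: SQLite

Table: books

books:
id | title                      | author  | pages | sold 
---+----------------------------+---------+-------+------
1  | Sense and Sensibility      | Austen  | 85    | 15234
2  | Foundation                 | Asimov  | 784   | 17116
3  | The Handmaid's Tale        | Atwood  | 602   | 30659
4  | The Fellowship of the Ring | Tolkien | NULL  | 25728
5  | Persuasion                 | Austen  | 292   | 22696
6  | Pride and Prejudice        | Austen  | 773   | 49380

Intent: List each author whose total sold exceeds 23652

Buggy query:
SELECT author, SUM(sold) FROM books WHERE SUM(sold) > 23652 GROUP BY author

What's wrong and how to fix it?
Bug: SUM(sold) is an aggregate, but WHERE filters rows before aggregation

Fix: Move the aggregate condition to a HAVING clause

Corrected query:
SELECT author, SUM(sold) FROM books GROUP BY author HAVING SUM(sold) > 23652

Result:
author  | SUM(sold)
--------+----------
Atwood  | 30659    
Austen  | 87310    
Tolkien | 25728    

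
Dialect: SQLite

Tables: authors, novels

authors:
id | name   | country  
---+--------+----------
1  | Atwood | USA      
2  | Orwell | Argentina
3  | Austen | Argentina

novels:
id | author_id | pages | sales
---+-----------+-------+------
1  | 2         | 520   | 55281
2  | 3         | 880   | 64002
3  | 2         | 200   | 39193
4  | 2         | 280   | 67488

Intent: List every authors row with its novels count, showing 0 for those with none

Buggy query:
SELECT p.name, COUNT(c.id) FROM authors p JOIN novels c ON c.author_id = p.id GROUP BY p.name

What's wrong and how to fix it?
Bug: INNER JOIN drops authors rows that have no matching novels rows

Fix: Use LEFT JOIN so parents without children still appear (COUNT(c.id) gives 0)

Corrected query:
SELECT p.name, COUNT(c.id) FROM authors p LEFT JOIN novels c ON c.author_id = p.id GROUP BY p.name

Result:
name   | COUNT(c.id)
-------+------------
Atwood | 0          
Austen | 1          
Orwell | 3          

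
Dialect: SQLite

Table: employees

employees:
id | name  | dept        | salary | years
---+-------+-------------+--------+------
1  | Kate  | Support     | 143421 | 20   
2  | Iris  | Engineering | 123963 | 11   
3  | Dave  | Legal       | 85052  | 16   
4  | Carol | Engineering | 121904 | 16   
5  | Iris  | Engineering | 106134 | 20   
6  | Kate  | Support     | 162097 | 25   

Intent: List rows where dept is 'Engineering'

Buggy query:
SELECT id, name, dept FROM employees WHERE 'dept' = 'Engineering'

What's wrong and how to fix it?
Bug: Single quotes denote string literals in SQL; the column name is being compared as a constant string

Fix: Reference the column as dept without single quotes

Corrected query:
SELECT id, name, dept FROM employees WHERE dept = 'Engineering'

Result:
id | name  | dept       
---+-------+------------
2  | Iris  | Engineering
4  | Carol | Engineering
5  | Iris  | Engineering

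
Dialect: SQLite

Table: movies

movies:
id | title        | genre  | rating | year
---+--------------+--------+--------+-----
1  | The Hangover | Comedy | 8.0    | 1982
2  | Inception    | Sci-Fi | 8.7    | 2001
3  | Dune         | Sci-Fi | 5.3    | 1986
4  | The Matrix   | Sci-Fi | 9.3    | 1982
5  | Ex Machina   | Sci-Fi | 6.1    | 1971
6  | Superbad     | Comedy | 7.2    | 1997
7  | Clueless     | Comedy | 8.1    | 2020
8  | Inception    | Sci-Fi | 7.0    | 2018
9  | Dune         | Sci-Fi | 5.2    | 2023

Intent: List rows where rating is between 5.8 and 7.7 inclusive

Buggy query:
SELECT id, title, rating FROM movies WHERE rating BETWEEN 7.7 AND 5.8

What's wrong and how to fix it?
Bug: BETWEEN expects the lower bound first; with 7.7 AND 5.8 the range is empty

Fix: Write BETWEEN 5.8 AND 7.7

Corrected query:
SELECT id, title, rating FROM movies WHERE rating BETWEEN 5.8 AND 7.7

Result:
id | title      | rating
---+------------+-------
5  | Ex Machina | 6.1   
6  | Superbad   | 7.2   
8  | Inception  | 7     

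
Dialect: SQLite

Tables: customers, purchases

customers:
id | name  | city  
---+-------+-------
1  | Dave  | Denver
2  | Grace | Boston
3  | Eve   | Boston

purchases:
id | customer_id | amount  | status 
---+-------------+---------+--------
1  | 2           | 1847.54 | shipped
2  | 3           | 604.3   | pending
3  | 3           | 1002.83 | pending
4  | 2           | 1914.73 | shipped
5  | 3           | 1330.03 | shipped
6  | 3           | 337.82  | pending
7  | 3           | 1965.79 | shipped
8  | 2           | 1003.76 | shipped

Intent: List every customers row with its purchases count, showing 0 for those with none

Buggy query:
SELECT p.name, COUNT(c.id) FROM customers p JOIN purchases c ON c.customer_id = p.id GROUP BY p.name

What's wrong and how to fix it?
Bug: An inner join excludes parents with zero children

Fix: Switch to LEFT JOIN to retain unmatched parent rows

Corrected query:
SELECT p.name, COUNT(c.id) FROM customers p LEFT JOIN purchases c ON c.customer_id = p.id GROUP BY p.name

Result:
name  | COUNT(c.id)
------+------------
Dave  | 0          
Eve   | 5          
Grace | 3          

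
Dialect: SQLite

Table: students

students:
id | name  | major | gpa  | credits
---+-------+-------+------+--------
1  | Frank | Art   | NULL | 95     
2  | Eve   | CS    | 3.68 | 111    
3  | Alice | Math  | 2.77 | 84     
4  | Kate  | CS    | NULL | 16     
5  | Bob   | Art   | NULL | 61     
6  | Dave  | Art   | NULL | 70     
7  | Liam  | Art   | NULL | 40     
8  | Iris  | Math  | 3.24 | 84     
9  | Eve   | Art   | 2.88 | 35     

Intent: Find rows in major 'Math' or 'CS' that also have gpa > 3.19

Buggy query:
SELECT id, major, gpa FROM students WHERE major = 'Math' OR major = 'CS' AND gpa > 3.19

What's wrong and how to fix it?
Bug: AND binds tighter than OR, so this parses as major = 'Math' OR (major = 'CS' AND gpa > 3.19)

Fix: Group the OR with parentheses (or use IN), then AND the threshold

Corrected query:
SELECT id, major, gpa FROM students WHERE (major = 'Math' OR major = 'CS') AND gpa > 3.19

Result:
id | major | gpa 
---+-------+-----
2  | CS    | 3.68
8  | Math  | 3.24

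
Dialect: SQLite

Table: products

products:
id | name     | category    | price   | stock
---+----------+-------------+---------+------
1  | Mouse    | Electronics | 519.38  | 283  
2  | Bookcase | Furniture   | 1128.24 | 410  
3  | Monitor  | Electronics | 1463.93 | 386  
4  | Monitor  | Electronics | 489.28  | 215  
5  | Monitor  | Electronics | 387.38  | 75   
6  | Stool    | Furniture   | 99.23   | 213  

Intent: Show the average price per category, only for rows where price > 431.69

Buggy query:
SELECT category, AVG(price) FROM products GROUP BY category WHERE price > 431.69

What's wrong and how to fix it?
Bug: WHERE cannot follow GROUP BY

Fix: Place WHERE between FROM and GROUP BY

Corrected query:
SELECT category, AVG(price) FROM products WHERE price > 431.69 GROUP BY category

Result:
category    | AVG(price)
------------+-----------
Electronics | 824.196667
Furniture   | 1128.24   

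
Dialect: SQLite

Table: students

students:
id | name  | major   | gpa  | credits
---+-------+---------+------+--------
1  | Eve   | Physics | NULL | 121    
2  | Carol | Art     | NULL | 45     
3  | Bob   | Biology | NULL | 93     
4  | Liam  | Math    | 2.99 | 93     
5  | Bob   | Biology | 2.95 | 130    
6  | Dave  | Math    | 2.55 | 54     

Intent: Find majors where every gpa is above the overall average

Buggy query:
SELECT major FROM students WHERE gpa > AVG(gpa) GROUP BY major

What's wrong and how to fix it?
Bug: WHERE evaluates per row before aggregation, so AVG() is unavailable

Fix: Compute the overall average in a scalar subquery and compare each group's MIN against it in HAVING

Corrected query:
SELECT major FROM students GROUP BY major HAVING MIN(gpa) > (SELECT AVG(gpa) FROM students)

Result:
major  
-------
Biology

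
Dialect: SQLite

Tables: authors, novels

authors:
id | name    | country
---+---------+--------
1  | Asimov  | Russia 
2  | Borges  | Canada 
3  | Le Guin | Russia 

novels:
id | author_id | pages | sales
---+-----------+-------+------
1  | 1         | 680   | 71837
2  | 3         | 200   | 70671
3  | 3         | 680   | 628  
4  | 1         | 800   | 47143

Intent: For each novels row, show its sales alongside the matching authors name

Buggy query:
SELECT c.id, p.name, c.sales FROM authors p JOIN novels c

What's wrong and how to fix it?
Bug: Missing join condition: each novels row is matched to all authors rows instead of just its own

Fix: Add ON c.author_id = p.id to the JOIN

Corrected query:
SELECT c.id, p.name, c.sales FROM authors p JOIN novels c ON c.author_id = p.id

Result:
id | name    | sales
---+---------+------
1  | Asimov  | 71837
2  | Le Guin | 70671
3  | Le Guin | 628  
4  | Asimov  | 47143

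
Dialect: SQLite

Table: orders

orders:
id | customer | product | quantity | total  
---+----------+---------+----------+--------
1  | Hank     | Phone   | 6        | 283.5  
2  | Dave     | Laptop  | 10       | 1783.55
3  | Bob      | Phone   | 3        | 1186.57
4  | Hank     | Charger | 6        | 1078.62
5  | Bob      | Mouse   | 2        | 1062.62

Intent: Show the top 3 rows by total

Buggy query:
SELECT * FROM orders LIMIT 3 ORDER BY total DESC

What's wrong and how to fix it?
Bug: ORDER BY cannot follow LIMIT; LIMIT is the final clause

Fix: Sort with ORDER BY, then apply LIMIT

Corrected query:
SELECT * FROM orders ORDER BY total DESC LIMIT 3

Result:
id | customer | product | quantity | total  
---+----------+---------+----------+--------
2  | Dave     | Laptop  | 10       | 1783.55
3  | Bob      | Phone   | 3        | 1186.57
4  | Hank     | Charger | 6        | 1078.62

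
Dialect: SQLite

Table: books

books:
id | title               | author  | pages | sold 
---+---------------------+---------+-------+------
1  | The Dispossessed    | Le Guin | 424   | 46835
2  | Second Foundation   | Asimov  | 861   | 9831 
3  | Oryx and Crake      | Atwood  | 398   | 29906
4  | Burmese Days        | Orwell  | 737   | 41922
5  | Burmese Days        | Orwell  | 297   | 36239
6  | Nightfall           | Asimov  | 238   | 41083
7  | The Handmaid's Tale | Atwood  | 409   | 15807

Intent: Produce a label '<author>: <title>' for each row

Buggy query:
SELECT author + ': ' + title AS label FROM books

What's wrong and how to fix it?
Bug: '+' is numeric addition; on text columns SQLite converts them to 0 instead of concatenating

Fix: Use the || operator for string concatenation

Corrected query:
SELECT author || ': ' || title AS label FROM books

Result:
label                      
---------------------------
Le Guin: The Dispossessed  
Asimov: Second Foundation  
Atwood: Oryx and Crake     
Orwell: Burmese Days       
Orwell: Burmese Days       
Asimov: Nightfall          
Atwood: The Handmaid's Tale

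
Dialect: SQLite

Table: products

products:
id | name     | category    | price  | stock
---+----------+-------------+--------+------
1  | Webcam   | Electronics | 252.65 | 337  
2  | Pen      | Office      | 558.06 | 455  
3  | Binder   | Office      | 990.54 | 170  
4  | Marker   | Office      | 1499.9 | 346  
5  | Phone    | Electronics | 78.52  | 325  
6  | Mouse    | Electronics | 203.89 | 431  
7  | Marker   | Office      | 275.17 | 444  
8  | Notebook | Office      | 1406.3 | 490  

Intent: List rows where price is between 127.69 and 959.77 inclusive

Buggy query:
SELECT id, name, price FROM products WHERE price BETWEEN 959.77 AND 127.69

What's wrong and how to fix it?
Bug: The bounds are reversed; BETWEEN a AND b requires a <= b to match anything

Fix: Write BETWEEN 127.69 AND 959.77

Corrected query:
SELECT id, name, price FROM products WHERE price BETWEEN 127.69 AND 959.77

Result:
id | name   | price 
---+--------+-------
1  | Webcam | 252.65
2  | Pen    | 558.06
6  | Mouse  | 203.89
7  | Marker | 275.17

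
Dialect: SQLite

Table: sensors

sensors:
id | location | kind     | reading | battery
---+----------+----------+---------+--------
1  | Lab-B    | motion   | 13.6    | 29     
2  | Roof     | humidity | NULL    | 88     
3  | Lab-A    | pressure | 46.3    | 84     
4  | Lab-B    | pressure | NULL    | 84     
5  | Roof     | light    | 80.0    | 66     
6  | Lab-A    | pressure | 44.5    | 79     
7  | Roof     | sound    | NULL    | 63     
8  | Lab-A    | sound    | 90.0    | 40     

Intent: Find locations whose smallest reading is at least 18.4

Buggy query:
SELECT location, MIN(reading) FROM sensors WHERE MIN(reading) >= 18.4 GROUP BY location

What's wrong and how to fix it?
Bug: MIN() in WHERE is a misuse of aggregate

Fix: Use HAVING for the per-group MIN condition

Corrected query:
SELECT location, MIN(reading) FROM sensors GROUP BY location HAVING MIN(reading) >= 18.4

Result:
location | MIN(reading)
---------+-------------
Lab-A    | 44.5        
Roof     | 80          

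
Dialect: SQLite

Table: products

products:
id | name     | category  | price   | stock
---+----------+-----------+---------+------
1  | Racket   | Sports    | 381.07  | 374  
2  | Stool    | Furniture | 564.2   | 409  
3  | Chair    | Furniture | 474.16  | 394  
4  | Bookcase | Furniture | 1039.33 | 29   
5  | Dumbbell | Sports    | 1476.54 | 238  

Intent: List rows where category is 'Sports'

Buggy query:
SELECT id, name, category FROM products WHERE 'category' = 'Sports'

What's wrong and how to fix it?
Bug: Single quotes denote string literals in SQL; the column name is being compared as a constant string

Fix: Remove the quotes around the column name (or use double quotes for an identifier)

Corrected query:
SELECT id, name, category FROM products WHERE category = 'Sports'

Result:
id | name     | category
---+----------+---------
1  | Racket   | Sports  
5  | Dumbbell | Sports  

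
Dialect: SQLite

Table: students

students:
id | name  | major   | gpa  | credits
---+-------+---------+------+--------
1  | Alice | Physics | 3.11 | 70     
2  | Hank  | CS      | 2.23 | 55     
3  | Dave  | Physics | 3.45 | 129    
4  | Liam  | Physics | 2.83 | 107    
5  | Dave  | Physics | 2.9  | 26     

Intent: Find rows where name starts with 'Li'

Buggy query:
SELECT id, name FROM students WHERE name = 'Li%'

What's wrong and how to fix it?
Bug: Wildcards only work with LIKE; '=' treats '%' as a literal character

Fix: Replace '=' with LIKE so 'Li%' is treated as a pattern

Corrected query:
SELECT id, name FROM students WHERE name LIKE 'Li%'

Result:
id | name
---+-----
4  | Liam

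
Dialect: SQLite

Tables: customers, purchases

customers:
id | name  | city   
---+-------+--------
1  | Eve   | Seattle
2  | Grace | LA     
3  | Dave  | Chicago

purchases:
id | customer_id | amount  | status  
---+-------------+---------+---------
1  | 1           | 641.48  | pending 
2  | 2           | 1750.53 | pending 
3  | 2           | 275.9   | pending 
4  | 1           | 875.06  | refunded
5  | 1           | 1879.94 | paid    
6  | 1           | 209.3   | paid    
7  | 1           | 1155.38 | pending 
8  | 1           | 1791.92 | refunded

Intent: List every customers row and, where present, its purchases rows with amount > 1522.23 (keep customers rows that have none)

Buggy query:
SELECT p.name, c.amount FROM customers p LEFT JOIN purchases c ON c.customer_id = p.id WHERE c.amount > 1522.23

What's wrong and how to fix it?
Bug: Filtering c.amount in WHERE discards the NULL rows produced by LEFT JOIN, turning it into an inner join

Fix: Move the right-table condition into the ON clause so unmatched parents are kept

Corrected query:
SELECT p.name, c.amount FROM customers p LEFT JOIN purchases c ON c.customer_id = p.id AND c.amount > 1522.23

Result:
name  | amount 
------+--------
Eve   | 1791.92
Eve   | 1879.94
Grace | 1750.53
Dave  | NULL   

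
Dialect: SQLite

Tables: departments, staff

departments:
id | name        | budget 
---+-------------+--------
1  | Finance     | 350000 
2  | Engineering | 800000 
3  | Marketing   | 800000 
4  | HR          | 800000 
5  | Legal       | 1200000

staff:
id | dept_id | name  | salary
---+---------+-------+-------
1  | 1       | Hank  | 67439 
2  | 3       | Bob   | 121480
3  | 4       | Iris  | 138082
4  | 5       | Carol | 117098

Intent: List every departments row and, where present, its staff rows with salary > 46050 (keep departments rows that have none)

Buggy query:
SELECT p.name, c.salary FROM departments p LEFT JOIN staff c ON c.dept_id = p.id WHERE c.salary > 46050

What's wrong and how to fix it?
Bug: A WHERE condition on the right-hand table after LEFT JOIN drops unmatched parents

Fix: Move the right-table condition into the ON clause so unmatched parents are kept

Corrected query:
SELECT p.name, c.salary FROM departments p LEFT JOIN staff c ON c.dept_id = p.id AND c.salary > 46050

Result:
name        | salary
------------+-------
Finance     | 67439 
Engineering | NULL  
Marketing   | 121480
HR          | 138082
Legal       | 117098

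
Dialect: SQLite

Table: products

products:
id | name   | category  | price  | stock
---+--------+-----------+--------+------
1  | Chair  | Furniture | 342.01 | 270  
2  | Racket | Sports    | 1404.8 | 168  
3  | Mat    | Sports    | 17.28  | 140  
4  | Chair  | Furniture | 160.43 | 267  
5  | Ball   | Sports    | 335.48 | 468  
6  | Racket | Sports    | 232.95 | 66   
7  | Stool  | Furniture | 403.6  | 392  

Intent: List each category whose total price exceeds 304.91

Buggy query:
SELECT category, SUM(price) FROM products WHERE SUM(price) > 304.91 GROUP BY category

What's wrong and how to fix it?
Bug: Aggregate functions cannot appear in a WHERE clause

Fix: Move the aggregate condition to a HAVING clause

Corrected query:
SELECT category, SUM(price) FROM products GROUP BY category HAVING SUM(price) > 304.91

Result:
category  | SUM(price)
----------+-----------
Furniture | 906.04    
Sports    | 1990.51   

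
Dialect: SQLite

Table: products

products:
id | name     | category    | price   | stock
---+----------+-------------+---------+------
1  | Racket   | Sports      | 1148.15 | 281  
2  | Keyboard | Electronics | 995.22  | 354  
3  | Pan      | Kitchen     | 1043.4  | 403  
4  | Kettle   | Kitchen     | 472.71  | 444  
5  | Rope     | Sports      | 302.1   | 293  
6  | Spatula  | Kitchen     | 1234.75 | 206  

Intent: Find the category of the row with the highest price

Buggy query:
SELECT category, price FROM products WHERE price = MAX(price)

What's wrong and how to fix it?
Bug: MAX(price) is an aggregate and cannot be used directly in WHERE

Fix: Wrap MAX in a scalar subquery so WHERE compares against a single value

Corrected query:
SELECT category, price FROM products WHERE price = (SELECT MAX(price) FROM products)

Result:
category | price  
---------+--------
Kitchen  | 1234.75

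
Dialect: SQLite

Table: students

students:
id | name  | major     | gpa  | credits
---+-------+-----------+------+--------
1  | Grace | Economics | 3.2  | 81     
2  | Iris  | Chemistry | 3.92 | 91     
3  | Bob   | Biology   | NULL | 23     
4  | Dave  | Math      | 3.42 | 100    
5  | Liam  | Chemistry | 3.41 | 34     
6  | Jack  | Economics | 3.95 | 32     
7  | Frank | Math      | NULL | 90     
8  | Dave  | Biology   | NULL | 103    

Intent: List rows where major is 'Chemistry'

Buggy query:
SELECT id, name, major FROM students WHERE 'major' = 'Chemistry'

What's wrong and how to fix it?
Bug: 'major' in single quotes is a string literal, not the column; the comparison is literal-vs-literal and never true

Fix: Remove the quotes around the column name (or use double quotes for an identifier)

Corrected query:
SELECT id, name, major FROM students WHERE major = 'Chemistry'

Result:
id | name | major    
---+------+----------
2  | Iris | Chemistry
5  | Liam | Chemistry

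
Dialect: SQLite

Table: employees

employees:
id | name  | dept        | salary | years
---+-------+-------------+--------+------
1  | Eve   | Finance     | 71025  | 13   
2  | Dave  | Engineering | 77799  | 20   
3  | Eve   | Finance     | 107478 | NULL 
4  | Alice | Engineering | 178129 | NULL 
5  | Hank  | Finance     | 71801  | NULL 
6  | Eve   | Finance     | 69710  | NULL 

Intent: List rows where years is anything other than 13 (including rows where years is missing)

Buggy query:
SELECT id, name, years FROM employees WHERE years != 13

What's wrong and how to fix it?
Bug: 'years != 13' is unknown when years is NULL, so NULL rows are silently excluded

Fix: Add an explicit OR years IS NULL to include the missing-value rows

Corrected query:
SELECT id, name, years FROM employees WHERE years != 13 OR years IS NULL

Result:
id | name  | years
---+-------+------
2  | Dave  | 20   
3  | Eve   | NULL 
4  | Alice | NULL 
5  | Hank  | NULL 
6  | Eve   | NULL 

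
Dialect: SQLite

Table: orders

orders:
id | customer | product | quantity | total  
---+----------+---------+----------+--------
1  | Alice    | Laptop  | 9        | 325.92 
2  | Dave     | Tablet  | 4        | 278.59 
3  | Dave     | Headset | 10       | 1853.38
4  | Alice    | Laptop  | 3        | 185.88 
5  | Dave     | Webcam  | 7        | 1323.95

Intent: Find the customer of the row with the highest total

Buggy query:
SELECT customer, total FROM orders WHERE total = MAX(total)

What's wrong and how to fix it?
Bug: WHERE is evaluated per row; an aggregate over the whole table isn't defined there

Fix: Wrap MAX in a scalar subquery so WHERE compares against a single value

Corrected query:
SELECT customer, total FROM orders WHERE total = (SELECT MAX(total) FROM orders)

Result:
customer | total  
---------+--------
Dave     | 1853.38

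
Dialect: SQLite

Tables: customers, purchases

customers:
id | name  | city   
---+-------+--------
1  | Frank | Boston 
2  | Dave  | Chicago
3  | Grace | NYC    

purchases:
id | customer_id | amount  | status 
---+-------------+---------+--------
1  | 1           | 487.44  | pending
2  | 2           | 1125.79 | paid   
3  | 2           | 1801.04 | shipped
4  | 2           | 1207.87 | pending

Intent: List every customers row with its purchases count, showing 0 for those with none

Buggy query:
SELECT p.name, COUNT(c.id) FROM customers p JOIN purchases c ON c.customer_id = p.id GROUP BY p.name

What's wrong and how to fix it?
Bug: An inner join excludes parents with zero children

Fix: Switch to LEFT JOIN to retain unmatched parent rows

Corrected query:
SELECT p.name, COUNT(c.id) FROM customers p LEFT JOIN purchases c ON c.customer_id = p.id GROUP BY p.name

Result:
name  | COUNT(c.id)
------+------------
Dave  | 3          
Frank | 1          
Grace | 0          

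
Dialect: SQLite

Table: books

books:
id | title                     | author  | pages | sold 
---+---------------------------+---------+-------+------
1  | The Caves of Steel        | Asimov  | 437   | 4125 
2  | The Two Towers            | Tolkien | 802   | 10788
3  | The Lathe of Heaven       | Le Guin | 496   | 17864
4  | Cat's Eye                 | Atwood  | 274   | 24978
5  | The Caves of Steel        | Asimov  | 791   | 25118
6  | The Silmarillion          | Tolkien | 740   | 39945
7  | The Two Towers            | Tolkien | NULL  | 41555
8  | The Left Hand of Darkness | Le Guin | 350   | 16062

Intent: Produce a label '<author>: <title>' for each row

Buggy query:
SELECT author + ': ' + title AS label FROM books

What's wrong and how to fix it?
Bug: SQLite uses || for string concatenation; + coerces text to numbers (yielding 0)

Fix: Replace + with || to concatenate text

Corrected query:
SELECT author || ': ' || title AS label FROM books

Result:
label                             
----------------------------------
Asimov: The Caves of Steel        
Tolkien: The Two Towers           
Le Guin: The Lathe of Heaven      
Atwood: Cat's Eye                 
Asimov: The Caves of Steel        
Tolkien: The Silmarillion         
Tolkien: The Two Towers           
Le Guin: The Left Hand of Darkness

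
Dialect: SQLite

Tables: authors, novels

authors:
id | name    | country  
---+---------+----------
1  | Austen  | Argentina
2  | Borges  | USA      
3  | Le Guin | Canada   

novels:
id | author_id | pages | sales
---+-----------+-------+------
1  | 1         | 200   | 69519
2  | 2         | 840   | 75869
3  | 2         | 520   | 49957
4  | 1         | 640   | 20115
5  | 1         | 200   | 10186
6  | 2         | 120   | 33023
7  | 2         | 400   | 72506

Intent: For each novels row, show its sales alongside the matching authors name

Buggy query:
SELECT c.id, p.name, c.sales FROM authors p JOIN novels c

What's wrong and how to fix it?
Bug: Missing join condition: each novels row is matched to all authors rows instead of just its own

Fix: Specify the join condition linking the foreign key to the parent id

Corrected query:
SELECT c.id, p.name, c.sales FROM authors p JOIN novels c ON c.author_id = p.id

Result:
id | name   | sales
---+--------+------
1  | Austen | 69519
2  | Borges | 75869
3  | Borges | 49957
4  | Austen | 20115
5  | Austen | 10186
6  | Borges | 33023
7  | Borges | 72506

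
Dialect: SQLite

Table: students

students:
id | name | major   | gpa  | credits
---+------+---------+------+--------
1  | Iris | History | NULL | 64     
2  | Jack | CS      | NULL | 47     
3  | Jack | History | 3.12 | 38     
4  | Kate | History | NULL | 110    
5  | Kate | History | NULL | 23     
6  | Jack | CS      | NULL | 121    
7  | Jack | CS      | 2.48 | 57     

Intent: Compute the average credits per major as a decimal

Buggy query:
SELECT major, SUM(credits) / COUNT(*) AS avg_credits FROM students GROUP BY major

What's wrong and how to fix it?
Bug: SUM(credits) and COUNT(*) are both integers; the division truncates the fractional part

Fix: Multiply by 1.0 (or CAST to REAL) to force floating-point division

Corrected query:
SELECT major, SUM(credits) * 1.0 / COUNT(*) AS avg_credits FROM students GROUP BY major

Result:
major   | avg_credits
--------+------------
CS      | 75         
History | 58.75      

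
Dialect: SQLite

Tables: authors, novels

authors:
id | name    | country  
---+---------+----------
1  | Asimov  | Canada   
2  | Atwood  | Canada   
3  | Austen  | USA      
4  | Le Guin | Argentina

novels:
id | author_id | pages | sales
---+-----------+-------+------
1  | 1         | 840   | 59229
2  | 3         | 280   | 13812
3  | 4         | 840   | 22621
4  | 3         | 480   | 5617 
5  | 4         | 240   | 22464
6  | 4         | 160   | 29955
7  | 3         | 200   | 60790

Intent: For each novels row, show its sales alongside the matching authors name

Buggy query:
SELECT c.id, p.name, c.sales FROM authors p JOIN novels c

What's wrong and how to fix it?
Bug: Missing join condition: each novels row is matched to all authors rows instead of just its own

Fix: Add ON c.author_id = p.id to the JOIN

Corrected query:
SELECT c.id, p.name, c.sales FROM authors p JOIN novels c ON c.author_id = p.id

Result:
id | name    | sales
---+---------+------
1  | Asimov  | 59229
2  | Austen  | 13812
3  | Le Guin | 22621
4  | Austen  | 5617 
5  | Le Guin | 22464
6  | Le Guin | 29955
7  | Austen  | 60790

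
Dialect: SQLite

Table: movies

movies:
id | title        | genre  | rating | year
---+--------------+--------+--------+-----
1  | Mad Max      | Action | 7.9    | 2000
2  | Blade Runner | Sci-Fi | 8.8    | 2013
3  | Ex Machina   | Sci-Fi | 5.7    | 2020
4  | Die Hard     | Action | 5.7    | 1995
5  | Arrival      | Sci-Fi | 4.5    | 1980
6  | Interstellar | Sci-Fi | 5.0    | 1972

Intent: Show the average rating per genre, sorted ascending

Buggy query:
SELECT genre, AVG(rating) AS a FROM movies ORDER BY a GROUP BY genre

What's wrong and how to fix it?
Bug: ORDER BY appears before GROUP BY; SQL clause order requires GROUP BY first

Fix: Move ORDER BY to the end, after GROUP BY

Corrected query:
SELECT genre, AVG(rating) AS a FROM movies GROUP BY genre ORDER BY a

Result:
genre  | a  
-------+----
Sci-Fi | 6  
Action | 6.8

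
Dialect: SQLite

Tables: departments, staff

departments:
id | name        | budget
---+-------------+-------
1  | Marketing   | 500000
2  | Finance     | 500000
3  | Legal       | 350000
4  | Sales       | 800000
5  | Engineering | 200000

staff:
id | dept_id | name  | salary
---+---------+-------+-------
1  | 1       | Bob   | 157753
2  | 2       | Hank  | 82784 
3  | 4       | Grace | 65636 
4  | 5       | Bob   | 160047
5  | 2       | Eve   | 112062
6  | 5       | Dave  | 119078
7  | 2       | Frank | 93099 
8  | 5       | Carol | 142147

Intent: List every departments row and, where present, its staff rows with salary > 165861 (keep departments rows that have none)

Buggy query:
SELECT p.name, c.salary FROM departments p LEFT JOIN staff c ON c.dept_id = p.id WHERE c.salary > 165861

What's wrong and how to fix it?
Bug: A WHERE condition on the right-hand table after LEFT JOIN drops unmatched parents

Fix: Put 'c.salary > 165861' in the JOIN's ON clause instead of WHERE

Corrected query:
SELECT p.name, c.salary FROM departments p LEFT JOIN staff c ON c.dept_id = p.id AND c.salary > 165861

Result:
name        | salary
------------+-------
Marketing   | NULL  
Finance     | NULL  
Legal       | NULL  
Sales       | NULL  
Engineering | NULL  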